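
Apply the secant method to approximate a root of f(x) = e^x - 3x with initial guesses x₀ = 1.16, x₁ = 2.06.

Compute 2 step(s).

f(x) = e^x - 3x
x₀ = 1.16, x₁ = 2.06

Secant formula: x_{n+1} = x_n - f(x_n)(x_n - x_{n-1})/(f(x_n) - f(x_{n-1}))

Iteration 1:
  f(1.160000) = -0.290067
  f(2.060000) = 1.665970
  x_2 = 2.060000 - 1.665970×(2.060000 - 1.160000)/(1.665970 - (-0.290067))
       = 1.293464
Iteration 2:
  f(2.060000) = 1.665970
  f(1.293464) = -0.235000
  x_3 = 1.293464 - (-0.235000)×(1.293464 - 2.060000)/(-0.235000 - 1.665970)
       = 1.388224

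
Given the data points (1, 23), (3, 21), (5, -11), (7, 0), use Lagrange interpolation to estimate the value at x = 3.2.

Lagrange interpolation formula:
P(x) = Σ yᵢ × Lᵢ(x)
where Lᵢ(x) = Π_{j≠i} (x - xⱼ)/(xᵢ - xⱼ)

L_0(3.2) = (3.2 - 3)/(1 - 3) × (3.2 - 5)/(1 - 5) × (3.2 - 7)/(1 - 7) = -0.028500
L_1(3.2) = (3.2 - 1)/(3 - 1) × (3.2 - 5)/(3 - 5) × (3.2 - 7)/(3 - 7) = 0.940500
L_2(3.2) = (3.2 - 1)/(5 - 1) × (3.2 - 3)/(5 - 3) × (3.2 - 7)/(5 - 7) = 0.104500
L_3(3.2) = (3.2 - 1)/(7 - 1) × (3.2 - 3)/(7 - 3) × (3.2 - 5)/(7 - 5) = -0.016500

P(3.2) = 23×L_0(3.2) + 21×L_1(3.2) + (-11)×L_2(3.2) + 0×L_3(3.2)
P(3.2) = 17.945500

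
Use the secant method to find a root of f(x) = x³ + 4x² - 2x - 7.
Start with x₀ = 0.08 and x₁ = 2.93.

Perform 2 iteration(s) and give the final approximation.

f(x) = x³ + 4x² - 2x - 7
x₀ = 0.08, x₁ = 2.93

Secant formula: x_{n+1} = x_n - f(x_n)(x_n - x_{n-1})/(f(x_n) - f(x_{n-1}))

Iteration 1:
  f(0.080000) = -7.133888
  f(2.930000) = 46.633357
  x_2 = 2.930000 - 46.633357×(2.930000 - 0.080000)/(46.633357 - (-7.133888))
       = 0.458141
Iteration 2:
  f(2.930000) = 46.633357
  f(0.458141) = -6.980549
  x_3 = 0.458141 - (-6.980549)×(0.458141 - 2.930000)/(-6.980549 - 46.633357)
       = 0.779978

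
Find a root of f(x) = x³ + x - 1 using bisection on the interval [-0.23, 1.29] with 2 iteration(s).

f(x) = x³ + x - 1
Initial interval: [-0.23, 1.29]

Iteration 1:
  c_1 = (-0.230000 + 1.290000)/2 = 0.530000
  f(c_1) = f(0.530000) = -0.321123
  f(a) × f(c) ≥ 0, new interval: [0.530000, 1.290000]
Iteration 2:
  c_2 = (0.530000 + 1.290000)/2 = 0.910000
  f(c_2) = f(0.910000) = 0.663571
  f(a) × f(c) < 0, new interval: [0.530000, 0.910000]

After 2 iteration(s), the approximation is c_2 = 0.910000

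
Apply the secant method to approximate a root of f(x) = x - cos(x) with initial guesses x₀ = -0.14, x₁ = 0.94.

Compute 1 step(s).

f(x) = x - cos(x)
x₀ = -0.14, x₁ = 0.94

Secant formula: x_{n+1} = x_n - f(x_n)(x_n - x_{n-1})/(f(x_n) - f(x_{n-1}))

Iteration 1:
  f(-0.140000) = -1.130216
  f(0.940000) = 0.350212
  x_2 = 0.940000 - 0.350212×(0.940000 - (-0.140000))/(0.350212 - (-1.130216))
       = 0.684514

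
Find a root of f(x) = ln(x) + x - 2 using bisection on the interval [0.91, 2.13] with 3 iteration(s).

f(x) = ln(x) + x - 2
Initial interval: [0.91, 2.13]

Iteration 1:
  c_1 = (0.910000 + 2.130000)/2 = 1.520000
  f(c_1) = f(1.520000) = -0.061290
  f(a) × f(c) ≥ 0, new interval: [1.520000, 2.130000]
Iteration 2:
  c_2 = (1.520000 + 2.130000)/2 = 1.825000
  f(c_2) = f(1.825000) = 0.426580
  f(a) × f(c) < 0, new interval: [1.520000, 1.825000]
Iteration 3:
  c_3 = (1.520000 + 1.825000)/2 = 1.672500
  f(c_3) = f(1.672500) = 0.186820
  f(a) × f(c) < 0, new interval: [1.520000, 1.672500]

After 3 iteration(s), the approximation is c_3 = 1.672500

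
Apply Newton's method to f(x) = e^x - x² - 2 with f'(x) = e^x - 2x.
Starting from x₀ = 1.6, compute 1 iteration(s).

f(x) = e^x - x² - 2
f'(x) = e^x - 2x
x₀ = 1.6

Newton-Raphson formula: x_{n+1} = x_n - f(x_n)/f'(x_n)

Iteration 1:
  f(1.600000) = 0.393032
  f'(1.600000) = 1.753032
  x_1 = 1.600000 - 0.393032/1.753032 = 1.375799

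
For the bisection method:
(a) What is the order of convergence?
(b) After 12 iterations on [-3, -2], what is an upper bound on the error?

(a) Bisection has linear (order 1) convergence; the error is halved each step.

(b) Error bound = (b-a)/2^n = (-2 - (-3))/2^{12}
    = 1/2^{12}

(a) 1 (linear); (b) error ≤ 2.44e-04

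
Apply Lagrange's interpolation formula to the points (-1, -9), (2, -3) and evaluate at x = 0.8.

Lagrange interpolation formula:
P(x) = Σ yᵢ × Lᵢ(x)
where Lᵢ(x) = Π_{j≠i} (x - xⱼ)/(xᵢ - xⱼ)

L_0(0.8) = (0.8 - 2)/(-1 - 2) = 0.400000
L_1(0.8) = (0.8 - (-1))/(2 - (-1)) = 0.600000

P(0.8) = (-9)×L_0(0.8) + (-3)×L_1(0.8)
P(0.8) = -5.400000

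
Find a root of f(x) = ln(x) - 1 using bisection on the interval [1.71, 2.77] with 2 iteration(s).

f(x) = ln(x) - 1
Initial interval: [1.71, 2.77]

Iteration 1:
  c_1 = (1.710000 + 2.770000)/2 = 2.240000
  f(c_1) = f(2.240000) = -0.193524
  f(a) × f(c) ≥ 0, new interval: [2.240000, 2.770000]
Iteration 2:
  c_2 = (2.240000 + 2.770000)/2 = 2.505000
  f(c_2) = f(2.505000) = -0.081711
  f(a) × f(c) ≥ 0, new interval: [2.505000, 2.770000]

After 2 iteration(s), the approximation is c_2 = 2.505000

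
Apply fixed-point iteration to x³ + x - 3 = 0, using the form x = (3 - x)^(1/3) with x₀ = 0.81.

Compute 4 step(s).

Equation: x³ + x - 3 = 0
Fixed-point form: x = (3 - x)^(1/3)
x₀ = 0.81

x_1 = g(0.810000) = 1.298618
x_2 = g(1.298618) = 1.193807
x_3 = g(1.193807) = 1.217834
x_4 = g(1.217834) = 1.212410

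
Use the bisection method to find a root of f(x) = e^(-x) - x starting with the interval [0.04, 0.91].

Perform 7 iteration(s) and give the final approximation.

f(x) = e^(-x) - x
Initial interval: [0.04, 0.91]

Iteration 1:
  c_1 = (0.040000 + 0.910000)/2 = 0.475000
  f(c_1) = f(0.475000) = 0.146885
  f(a) × f(c) ≥ 0, new interval: [0.475000, 0.910000]
Iteration 2:
  c_2 = (0.475000 + 0.910000)/2 = 0.692500
  f(c_2) = f(0.692500) = -0.192176
  f(a) × f(c) < 0, new interval: [0.475000, 0.692500]
Iteration 3:
  c_3 = (0.475000 + 0.692500)/2 = 0.583750
  f(c_3) = f(0.583750) = -0.025947
  f(a) × f(c) < 0, new interval: [0.475000, 0.583750]
Iteration 4:
  c_4 = (0.475000 + 0.583750)/2 = 0.529375
  f(c_4) = f(0.529375) = 0.059598
  f(a) × f(c) ≥ 0, new interval: [0.529375, 0.583750]
Iteration 5:
  c_5 = (0.529375 + 0.583750)/2 = 0.556563
  f(c_5) = f(0.556563) = 0.016613
  f(a) × f(c) ≥ 0, new interval: [0.556563, 0.583750]
Iteration 6:
  c_6 = (0.556563 + 0.583750)/2 = 0.570156
  f(c_6) = f(0.570156) = -0.004719
  f(a) × f(c) < 0, new interval: [0.556563, 0.570156]
Iteration 7:
  c_7 = (0.556563 + 0.570156)/2 = 0.563359
  f(c_7) = f(0.563359) = 0.005934
  f(a) × f(c) ≥ 0, new interval: [0.563359, 0.570156]

After 7 iteration(s), the approximation is c_7 = 0.563359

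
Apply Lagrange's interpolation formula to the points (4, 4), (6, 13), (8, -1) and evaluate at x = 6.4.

Lagrange interpolation formula:
P(x) = Σ yᵢ × Lᵢ(x)
where Lᵢ(x) = Π_{j≠i} (x - xⱼ)/(xᵢ - xⱼ)

L_0(6.4) = (6.4 - 6)/(4 - 6) × (6.4 - 8)/(4 - 8) = -0.080000
L_1(6.4) = (6.4 - 4)/(6 - 4) × (6.4 - 8)/(6 - 8) = 0.960000
L_2(6.4) = (6.4 - 4)/(8 - 4) × (6.4 - 6)/(8 - 6) = 0.120000

P(6.4) = 4×L_0(6.4) + 13×L_1(6.4) + (-1)×L_2(6.4)
P(6.4) = 12.040000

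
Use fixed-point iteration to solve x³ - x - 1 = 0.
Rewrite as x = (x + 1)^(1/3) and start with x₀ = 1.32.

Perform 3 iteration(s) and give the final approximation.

Equation: x³ - x - 1 = 0
Fixed-point form: x = (x + 1)^(1/3)
x₀ = 1.32

x_1 = g(1.320000) = 1.323821
x_2 = g(1.323821) = 1.324548
x_3 = g(1.324548) = 1.324686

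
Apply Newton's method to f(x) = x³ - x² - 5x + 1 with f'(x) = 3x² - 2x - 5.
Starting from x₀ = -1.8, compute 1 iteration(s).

f(x) = x³ - x² - 5x + 1
f'(x) = 3x² - 2x - 5
x₀ = -1.8

Newton-Raphson formula: x_{n+1} = x_n - f(x_n)/f'(x_n)

Iteration 1:
  f(-1.800000) = 0.928000
  f'(-1.800000) = 8.320000
  x_1 = -1.800000 - 0.928000/8.320000 = -1.911538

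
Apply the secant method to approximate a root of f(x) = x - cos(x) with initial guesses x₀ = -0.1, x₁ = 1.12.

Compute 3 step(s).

f(x) = x - cos(x)
x₀ = -0.1, x₁ = 1.12

Secant formula: x_{n+1} = x_n - f(x_n)(x_n - x_{n-1})/(f(x_n) - f(x_{n-1}))

Iteration 1:
  f(-0.100000) = -1.095004
  f(1.120000) = 0.684318
  x_2 = 1.120000 - 0.684318×(1.120000 - (-0.100000))/(0.684318 - (-1.095004))
       = 0.650795
Iteration 2:
  f(1.120000) = 0.684318
  f(0.650795) = -0.144808
  x_3 = 0.650795 - (-0.144808)×(0.650795 - 1.120000)/(-0.144808 - 0.684318)
       = 0.732742
Iteration 3:
  f(0.650795) = -0.144808
  f(0.732742) = -0.010601
  x_4 = 0.732742 - (-0.010601)×(0.732742 - 0.650795)/(-0.010601 - (-0.144808))
       = 0.739215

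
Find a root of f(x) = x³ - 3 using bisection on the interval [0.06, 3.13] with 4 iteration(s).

f(x) = x³ - 3
Initial interval: [0.06, 3.13]

Iteration 1:
  c_1 = (0.060000 + 3.130000)/2 = 1.595000
  f(c_1) = f(1.595000) = 1.057720
  f(a) × f(c) < 0, new interval: [0.060000, 1.595000]
Iteration 2:
  c_2 = (0.060000 + 1.595000)/2 = 0.827500
  f(c_2) = f(0.827500) = -2.433364
  f(a) × f(c) ≥ 0, new interval: [0.827500, 1.595000]
Iteration 3:
  c_3 = (0.827500 + 1.595000)/2 = 1.211250
  f(c_3) = f(1.211250) = -1.222943
  f(a) × f(c) ≥ 0, new interval: [1.211250, 1.595000]
Iteration 4:
  c_4 = (1.211250 + 1.595000)/2 = 1.403125
  f(c_4) = f(1.403125) = -0.237584
  f(a) × f(c) ≥ 0, new interval: [1.403125, 1.595000]

After 4 iteration(s), the approximation is c_4 = 1.403125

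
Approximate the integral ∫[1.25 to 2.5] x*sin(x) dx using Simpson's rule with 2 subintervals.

f(x) = x*sin(x)
a = 1.25, b = 2.5, n = 2
h = (b - a)/n = 0.625000

Simpson's rule: (h/3)[f(x₀) + 4f(x₁) + 2f(x₂) + ... + f(xₙ)]

x_0 = 1.2500, f(x_0) = 1.186231, coefficient = 1
x_1 = 1.8750, f(x_1) = 1.788911, coefficient = 4
x_2 = 2.5000, f(x_2) = 1.496180, coefficient = 1

I ≈ (0.625000/3) × 9.838054 = 2.049595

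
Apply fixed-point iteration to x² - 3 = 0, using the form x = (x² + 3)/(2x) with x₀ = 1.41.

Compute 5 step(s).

Equation: x² - 3 = 0
Fixed-point form: x = (x² + 3)/(2x)
x₀ = 1.41

x_1 = g(1.410000) = 1.768830
x_2 = g(1.768830) = 1.732433
x_3 = g(1.732433) = 1.732051
x_4 = g(1.732051) = 1.732051
x_5 = g(1.732051) = 1.732051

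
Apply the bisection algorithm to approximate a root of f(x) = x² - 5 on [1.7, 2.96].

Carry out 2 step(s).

f(x) = x² - 5
Initial interval: [1.7, 2.96]

Iteration 1:
  c_1 = (1.700000 + 2.960000)/2 = 2.330000
  f(c_1) = f(2.330000) = 0.428900
  f(a) × f(c) < 0, new interval: [1.700000, 2.330000]
Iteration 2:
  c_2 = (1.700000 + 2.330000)/2 = 2.015000
  f(c_2) = f(2.015000) = -0.939775
  f(a) × f(c) ≥ 0, new interval: [2.015000, 2.330000]

After 2 iteration(s), the approximation is c_2 = 2.015000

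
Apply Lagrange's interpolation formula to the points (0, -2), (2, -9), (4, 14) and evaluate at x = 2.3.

Lagrange interpolation formula:
P(x) = Σ yᵢ × Lᵢ(x)
where Lᵢ(x) = Π_{j≠i} (x - xⱼ)/(xᵢ - xⱼ)

L_0(2.3) = (2.3 - 2)/(0 - 2) × (2.3 - 4)/(0 - 4) = -0.063750
L_1(2.3) = (2.3 - 0)/(2 - 0) × (2.3 - 4)/(2 - 4) = 0.977500
L_2(2.3) = (2.3 - 0)/(4 - 0) × (2.3 - 2)/(4 - 2) = 0.086250

P(2.3) = (-2)×L_0(2.3) + (-9)×L_1(2.3) + 14×L_2(2.3)
P(2.3) = -7.462500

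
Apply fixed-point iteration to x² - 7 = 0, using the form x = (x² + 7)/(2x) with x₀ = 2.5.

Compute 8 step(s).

Equation: x² - 7 = 0
Fixed-point form: x = (x² + 7)/(2x)
x₀ = 2.5

x_1 = g(2.500000) = 2.650000
x_2 = g(2.650000) = 2.645755
x_3 = g(2.645755) = 2.645751
x_4 = g(2.645751) = 2.645751
x_5 = g(2.645751) = 2.645751
x_6 = g(2.645751) = 2.645751
x_7 = g(2.645751) = 2.645751
x_8 = g(2.645751) = 2.645751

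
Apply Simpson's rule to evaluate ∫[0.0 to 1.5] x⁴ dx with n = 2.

f(x) = x⁴
a = 0.0, b = 1.5, n = 2
h = (b - a)/n = 0.750000

Simpson's rule: (h/3)[f(x₀) + 4f(x₁) + 2f(x₂) + ... + f(xₙ)]

x_0 = 0.0000, f(x_0) = 0.000000, coefficient = 1
x_1 = 0.7500, f(x_1) = 0.316406, coefficient = 4
x_2 = 1.5000, f(x_2) = 5.062500, coefficient = 1

I ≈ (0.750000/3) × 6.328125 = 1.582031
Exact value: 1.518750
Error: 0.063281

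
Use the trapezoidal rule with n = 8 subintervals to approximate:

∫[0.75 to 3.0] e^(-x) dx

f(x) = e^(-x)
a = 0.75, b = 3.0, n = 8
h = (b - a)/n = 0.281250

Trapezoidal rule: (h/2)[f(x₀) + 2f(x₁) + 2f(x₂) + ... + f(xₙ)]

x_0 = 0.7500, f(x_0) = 0.472367, coefficient = 1
x_1 = 1.0312, f(x_1) = 0.356561, coefficient = 2
x_2 = 1.3125, f(x_2) = 0.269146, coefficient = 2
x_3 = 1.5938, f(x_3) = 0.203162, coefficient = 2
x_4 = 1.8750, f(x_4) = 0.153355, coefficient = 2
x_5 = 2.1562, f(x_5) = 0.115758, coefficient = 2
x_6 = 2.4375, f(x_6) = 0.087379, coefficient = 2
x_7 = 2.7188, f(x_7) = 0.065957, coefficient = 2
x_8 = 3.0000, f(x_8) = 0.049787, coefficient = 1

I ≈ (0.281250/2) × 3.024792 = 0.425361
Exact value: 0.422579
Error: 0.002782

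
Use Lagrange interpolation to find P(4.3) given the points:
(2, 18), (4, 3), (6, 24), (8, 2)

Lagrange interpolation formula:
P(x) = Σ yᵢ × Lᵢ(x)
where Lᵢ(x) = Π_{j≠i} (x - xⱼ)/(xᵢ - xⱼ)

L_0(4.3) = (4.3 - 4)/(2 - 4) × (4.3 - 6)/(2 - 6) × (4.3 - 8)/(2 - 8) = -0.039312
L_1(4.3) = (4.3 - 2)/(4 - 2) × (4.3 - 6)/(4 - 6) × (4.3 - 8)/(4 - 8) = 0.904188
L_2(4.3) = (4.3 - 2)/(6 - 2) × (4.3 - 4)/(6 - 4) × (4.3 - 8)/(6 - 8) = 0.159562
L_3(4.3) = (4.3 - 2)/(8 - 2) × (4.3 - 4)/(8 - 4) × (4.3 - 6)/(8 - 6) = -0.024437

P(4.3) = 18×L_0(4.3) + 3×L_1(4.3) + 24×L_2(4.3) + 2×L_3(4.3)
P(4.3) = 5.785562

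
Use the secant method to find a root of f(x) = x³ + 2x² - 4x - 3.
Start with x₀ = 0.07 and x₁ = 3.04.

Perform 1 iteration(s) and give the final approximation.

f(x) = x³ + 2x² - 4x - 3
x₀ = 0.07, x₁ = 3.04

Secant formula: x_{n+1} = x_n - f(x_n)(x_n - x_{n-1})/(f(x_n) - f(x_{n-1}))

Iteration 1:
  f(0.070000) = -3.269857
  f(3.040000) = 31.417664
  x_2 = 3.040000 - 31.417664×(3.040000 - 0.070000)/(31.417664 - (-3.269857))
       = 0.349970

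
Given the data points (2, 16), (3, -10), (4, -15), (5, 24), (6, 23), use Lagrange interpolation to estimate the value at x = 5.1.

Lagrange interpolation formula:
P(x) = Σ yᵢ × Lᵢ(x)
where Lᵢ(x) = Π_{j≠i} (x - xⱼ)/(xᵢ - xⱼ)

L_0(5.1) = (5.1 - 3)/(2 - 3) × (5.1 - 4)/(2 - 4) × (5.1 - 5)/(2 - 5) × (5.1 - 6)/(2 - 6) = -0.008662
L_1(5.1) = (5.1 - 2)/(3 - 2) × (5.1 - 4)/(3 - 4) × (5.1 - 5)/(3 - 5) × (5.1 - 6)/(3 - 6) = 0.051150
L_2(5.1) = (5.1 - 2)/(4 - 2) × (5.1 - 3)/(4 - 3) × (5.1 - 5)/(4 - 5) × (5.1 - 6)/(4 - 6) = -0.146475
L_3(5.1) = (5.1 - 2)/(5 - 2) × (5.1 - 3)/(5 - 3) × (5.1 - 4)/(5 - 4) × (5.1 - 6)/(5 - 6) = 1.074150
L_4(5.1) = (5.1 - 2)/(6 - 2) × (5.1 - 3)/(6 - 3) × (5.1 - 4)/(6 - 4) × (5.1 - 5)/(6 - 5) = 0.029837

P(5.1) = 16×L_0(5.1) + (-10)×L_1(5.1) + (-15)×L_2(5.1) + 24×L_3(5.1) + 23×L_4(5.1)
P(5.1) = 28.012887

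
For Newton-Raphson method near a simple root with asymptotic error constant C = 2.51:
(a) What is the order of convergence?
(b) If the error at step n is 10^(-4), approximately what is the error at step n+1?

(a) Newton-Raphson has quadratic (order 2) convergence near simple roots.
    This means |e_{n+1}| ≈ C|e_n|².

(b) With |e_n| = 10^(-4) and C = 2.51:
    |e_{n+1}| ≈ 2.51 × (10^(-4))² = 2.51 × 10^(-8)

(a) 2 (quadratic); (b) |e_{n+1}| ≈ 2.510e-08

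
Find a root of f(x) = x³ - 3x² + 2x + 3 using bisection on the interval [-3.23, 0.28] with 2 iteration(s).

f(x) = x³ - 3x² + 2x + 3
Initial interval: [-3.23, 0.28]

Iteration 1:
  c_1 = (-3.230000 + 0.280000)/2 = -1.475000
  f(c_1) = f(-1.475000) = -9.685922
  f(a) × f(c) ≥ 0, new interval: [-1.475000, 0.280000]
Iteration 2:
  c_2 = (-1.475000 + 0.280000)/2 = -0.597500
  f(c_2) = f(-0.597500) = 0.520670
  f(a) × f(c) < 0, new interval: [-1.475000, -0.597500]

After 2 iteration(s), the approximation is c_2 = -0.597500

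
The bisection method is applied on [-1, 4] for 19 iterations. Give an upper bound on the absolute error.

Bisection error bound: |error| ≤ (b-a)/2^n
|error| ≤ (4 - (-1))/2^19 = 5/2^19
|error| ≤ 0.0000095367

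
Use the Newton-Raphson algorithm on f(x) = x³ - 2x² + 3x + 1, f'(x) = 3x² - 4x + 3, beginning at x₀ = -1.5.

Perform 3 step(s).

f(x) = x³ - 2x² + 3x + 1
f'(x) = 3x² - 4x + 3
x₀ = -1.5

Newton-Raphson formula: x_{n+1} = x_n - f(x_n)/f'(x_n)

Iteration 1:
  f(-1.500000) = -11.375000
  f'(-1.500000) = 15.750000
  x_1 = -1.500000 - (-11.375000)/15.750000 = -0.777778
Iteration 2:
  f(-0.777778) = -3.013717
  f'(-0.777778) = 7.925926
  x_2 = -0.777778 - (-3.013717)/7.925926 = -0.397542
Iteration 3:
  f(-0.397542) = -0.571535
  f'(-0.397542) = 5.064289
  x_3 = -0.397542 - (-0.571535)/5.064289 = -0.284687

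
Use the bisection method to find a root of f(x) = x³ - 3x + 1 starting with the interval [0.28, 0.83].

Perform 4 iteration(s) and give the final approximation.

f(x) = x³ - 3x + 1
Initial interval: [0.28, 0.83]

Iteration 1:
  c_1 = (0.280000 + 0.830000)/2 = 0.555000
  f(c_1) = f(0.555000) = -0.494046
  f(a) × f(c) < 0, new interval: [0.280000, 0.555000]
Iteration 2:
  c_2 = (0.280000 + 0.555000)/2 = 0.417500
  f(c_2) = f(0.417500) = -0.179727
  f(a) × f(c) < 0, new interval: [0.280000, 0.417500]
Iteration 3:
  c_3 = (0.280000 + 0.417500)/2 = 0.348750
  f(c_3) = f(0.348750) = -0.003833
  f(a) × f(c) < 0, new interval: [0.280000, 0.348750]
Iteration 4:
  c_4 = (0.280000 + 0.348750)/2 = 0.314375
  f(c_4) = f(0.314375) = 0.087945
  f(a) × f(c) ≥ 0, new interval: [0.314375, 0.348750]

After 4 iteration(s), the approximation is c_4 = 0.314375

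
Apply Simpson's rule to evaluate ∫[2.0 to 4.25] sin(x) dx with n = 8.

f(x) = sin(x)
a = 2.0, b = 4.25, n = 8
h = (b - a)/n = 0.281250

Simpson's rule: (h/3)[f(x₀) + 4f(x₁) + 2f(x₂) + ... + f(xₙ)]

x_0 = 2.0000, f(x_0) = 0.909297, coefficient = 1
x_1 = 2.2812, f(x_1) = 0.758066, coefficient = 4
x_2 = 2.5625, f(x_2) = 0.547265, coefficient = 2
x_3 = 2.8438, f(x_3) = 0.293459, coefficient = 4
x_4 = 3.1250, f(x_4) = 0.016592, coefficient = 2
x_5 = 3.4062, f(x_5) = -0.261579, coefficient = 4
x_6 = 3.6875, f(x_6) = -0.519194, coefficient = 2
x_7 = 3.9688, f(x_7) = -0.736010, coefficient = 4
x_8 = 4.2500, f(x_8) = -0.894989, coefficient = 1

I ≈ (0.281250/3) × 0.319378 = 0.029942
Exact value: 0.029941
Error: 0.000001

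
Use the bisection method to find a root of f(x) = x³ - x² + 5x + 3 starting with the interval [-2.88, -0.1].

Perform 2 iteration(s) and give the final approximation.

f(x) = x³ - x² + 5x + 3
Initial interval: [-2.88, -0.1]

Iteration 1:
  c_1 = (-2.880000 + (-0.100000))/2 = -1.490000
  f(c_1) = f(-1.490000) = -9.978049
  f(a) × f(c) ≥ 0, new interval: [-1.490000, -0.100000]
Iteration 2:
  c_2 = (-1.490000 + (-0.100000))/2 = -0.795000
  f(c_2) = f(-0.795000) = -2.109485
  f(a) × f(c) ≥ 0, new interval: [-0.795000, -0.100000]

After 2 iteration(s), the approximation is c_2 = -0.795000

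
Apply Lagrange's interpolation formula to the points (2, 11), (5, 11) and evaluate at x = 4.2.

Lagrange interpolation formula:
P(x) = Σ yᵢ × Lᵢ(x)
where Lᵢ(x) = Π_{j≠i} (x - xⱼ)/(xᵢ - xⱼ)

L_0(4.2) = (4.2 - 5)/(2 - 5) = 0.266667
L_1(4.2) = (4.2 - 2)/(5 - 2) = 0.733333

P(4.2) = 11×L_0(4.2) + 11×L_1(4.2)
P(4.2) = 11.000000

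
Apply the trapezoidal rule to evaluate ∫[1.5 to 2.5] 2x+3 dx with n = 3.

f(x) = 2x+3
a = 1.5, b = 2.5, n = 3
h = (b - a)/n = 0.333333

Trapezoidal rule: (h/2)[f(x₀) + 2f(x₁) + 2f(x₂) + ... + f(xₙ)]

x_0 = 1.5000, f(x_0) = 6.000000, coefficient = 1
x_1 = 1.8333, f(x_1) = 6.666667, coefficient = 2
x_2 = 2.1667, f(x_2) = 7.333333, coefficient = 2
x_3 = 2.5000, f(x_3) = 8.000000, coefficient = 1

I ≈ (0.333333/2) × 42.000000 = 7.000000
Exact value: 7.000000
Error: 0.000000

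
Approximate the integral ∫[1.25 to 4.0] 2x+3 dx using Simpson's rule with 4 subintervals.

f(x) = 2x+3
a = 1.25, b = 4.0, n = 4
h = (b - a)/n = 0.687500

Simpson's rule: (h/3)[f(x₀) + 4f(x₁) + 2f(x₂) + ... + f(xₙ)]

x_0 = 1.2500, f(x_0) = 5.500000, coefficient = 1
x_1 = 1.9375, f(x_1) = 6.875000, coefficient = 4
x_2 = 2.6250, f(x_2) = 8.250000, coefficient = 2
x_3 = 3.3125, f(x_3) = 9.625000, coefficient = 4
x_4 = 4.0000, f(x_4) = 11.000000, coefficient = 1

I ≈ (0.687500/3) × 99.000000 = 22.687500
Exact value: 22.687500
Error: 0.000000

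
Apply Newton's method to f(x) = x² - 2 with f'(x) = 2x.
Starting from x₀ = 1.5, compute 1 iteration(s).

f(x) = x² - 2
f'(x) = 2x
x₀ = 1.5

Newton-Raphson formula: x_{n+1} = x_n - f(x_n)/f'(x_n)

Iteration 1:
  f(1.500000) = 0.250000
  f'(1.500000) = 3.000000
  x_1 = 1.500000 - 0.250000/3.000000 = 1.416667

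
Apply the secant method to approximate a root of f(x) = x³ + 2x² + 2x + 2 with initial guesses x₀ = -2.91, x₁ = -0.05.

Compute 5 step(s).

f(x) = x³ + 2x² + 2x + 2
x₀ = -2.91, x₁ = -0.05

Secant formula: x_{n+1} = x_n - f(x_n)(x_n - x_{n-1})/(f(x_n) - f(x_{n-1}))

Iteration 1:
  f(-2.910000) = -11.525971
  f(-0.050000) = 1.904875
  x_2 = -0.050000 - 1.904875×(-0.050000 - (-2.910000))/(1.904875 - (-11.525971))
       = -0.455629
Iteration 2:
  f(-0.050000) = 1.904875
  f(-0.455629) = 1.409350
  x_3 = -0.455629 - 1.409350×(-0.455629 - (-0.050000))/(1.409350 - 1.904875)
       = -1.609301
Iteration 3:
  f(-0.455629) = 1.409350
  f(-1.609301) = -0.206750
  x_4 = -1.609301 - (-0.206750)×(-1.609301 - (-0.455629))/(-0.206750 - 1.409350)
       = -1.461710
Iteration 4:
  f(-1.609301) = -0.206750
  f(-1.461710) = 0.226689
  x_5 = -1.461710 - 0.226689×(-1.461710 - (-1.609301))/(0.226689 - (-0.206750))
       = -1.538900
Iteration 5:
  f(-1.461710) = 0.226689
  f(-1.538900) = 0.014183
  x_6 = -1.538900 - 0.014183×(-1.538900 - (-1.461710))/(0.014183 - 0.226689)
       = -1.544052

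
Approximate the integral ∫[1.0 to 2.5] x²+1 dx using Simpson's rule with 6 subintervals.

f(x) = x²+1
a = 1.0, b = 2.5, n = 6
h = (b - a)/n = 0.250000

Simpson's rule: (h/3)[f(x₀) + 4f(x₁) + 2f(x₂) + ... + f(xₙ)]

x_0 = 1.0000, f(x_0) = 2.000000, coefficient = 1
x_1 = 1.2500, f(x_1) = 2.562500, coefficient = 4
x_2 = 1.5000, f(x_2) = 3.250000, coefficient = 2
x_3 = 1.7500, f(x_3) = 4.062500, coefficient = 4
x_4 = 2.0000, f(x_4) = 5.000000, coefficient = 2
x_5 = 2.2500, f(x_5) = 6.062500, coefficient = 4
x_6 = 2.5000, f(x_6) = 7.250000, coefficient = 1

I ≈ (0.250000/3) × 76.500000 = 6.375000
Exact value: 6.375000
Error: 0.000000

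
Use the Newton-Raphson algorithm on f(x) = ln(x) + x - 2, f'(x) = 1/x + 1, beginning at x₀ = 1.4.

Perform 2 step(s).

f(x) = ln(x) + x - 2
f'(x) = 1/x + 1
x₀ = 1.4

Newton-Raphson formula: x_{n+1} = x_n - f(x_n)/f'(x_n)

Iteration 1:
  f(1.400000) = -0.263528
  f'(1.400000) = 1.714286
  x_1 = 1.400000 - (-0.263528)/1.714286 = 1.553725
Iteration 2:
  f(1.553725) = -0.005621
  f'(1.553725) = 1.643615
  x_2 = 1.553725 - (-0.005621)/1.643615 = 1.557144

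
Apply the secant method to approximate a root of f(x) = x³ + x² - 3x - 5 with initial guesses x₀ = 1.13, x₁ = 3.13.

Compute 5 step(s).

f(x) = x³ + x² - 3x - 5
x₀ = 1.13, x₁ = 3.13

Secant formula: x_{n+1} = x_n - f(x_n)(x_n - x_{n-1})/(f(x_n) - f(x_{n-1}))

Iteration 1:
  f(1.130000) = -5.670203
  f(3.130000) = 26.071197
  x_2 = 3.130000 - 26.071197×(3.130000 - 1.130000)/(26.071197 - (-5.670203))
       = 1.487275
Iteration 2:
  f(3.130000) = 26.071197
  f(1.487275) = -3.960006
  x_3 = 1.487275 - (-3.960006)×(1.487275 - 3.130000)/(-3.960006 - 26.071197)
       = 1.703890
Iteration 3:
  f(1.487275) = -3.960006
  f(1.703890) = -2.261629
  x_4 = 1.703890 - (-2.261629)×(1.703890 - 1.487275)/(-2.261629 - (-3.960006))
       = 1.992343
Iteration 4:
  f(1.703890) = -2.261629
  f(1.992343) = 0.900865
  x_5 = 1.992343 - 0.900865×(1.992343 - 1.703890)/(0.900865 - (-2.261629))
       = 1.910174
Iteration 5:
  f(1.992343) = 0.900865
  f(1.910174) = -0.111979
  x_6 = 1.910174 - (-0.111979)×(1.910174 - 1.992343)/(-0.111979 - 0.900865)
       = 1.919259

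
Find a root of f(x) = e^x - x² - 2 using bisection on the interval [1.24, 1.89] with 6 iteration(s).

f(x) = e^x - x² - 2
Initial interval: [1.24, 1.89]

Iteration 1:
  c_1 = (1.240000 + 1.890000)/2 = 1.565000
  f(c_1) = f(1.565000) = 0.333450
  f(a) × f(c) < 0, new interval: [1.240000, 1.565000]
Iteration 2:
  c_2 = (1.240000 + 1.565000)/2 = 1.402500
  f(c_2) = f(1.402500) = 0.098344
  f(a) × f(c) < 0, new interval: [1.240000, 1.402500]
Iteration 3:
  c_3 = (1.240000 + 1.402500)/2 = 1.321250
  f(c_3) = f(1.321250) = 0.002402
  f(a) × f(c) < 0, new interval: [1.240000, 1.321250]
Iteration 4:
  c_4 = (1.240000 + 1.321250)/2 = 1.280625
  f(c_4) = f(1.280625) = -0.041112
  f(a) × f(c) ≥ 0, new interval: [1.280625, 1.321250]
Iteration 5:
  c_5 = (1.280625 + 1.321250)/2 = 1.300938
  f(c_5) = f(1.300938) = -0.019700
  f(a) × f(c) ≥ 0, new interval: [1.300938, 1.321250]
Iteration 6:
  c_6 = (1.300938 + 1.321250)/2 = 1.311094
  f(c_6) = f(1.311094) = -0.008737
  f(a) × f(c) ≥ 0, new interval: [1.311094, 1.321250]

After 6 iteration(s), the approximation is c_6 = 1.311094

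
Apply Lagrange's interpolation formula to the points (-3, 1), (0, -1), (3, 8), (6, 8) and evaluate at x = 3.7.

Lagrange interpolation formula:
P(x) = Σ yᵢ × Lᵢ(x)
where Lᵢ(x) = Π_{j≠i} (x - xⱼ)/(xᵢ - xⱼ)

L_0(3.7) = (3.7 - 0)/(-3 - 0) × (3.7 - 3)/(-3 - 3) × (3.7 - 6)/(-3 - 6) = 0.036772
L_1(3.7) = (3.7 - (-3))/(0 - (-3)) × (3.7 - 3)/(0 - 3) × (3.7 - 6)/(0 - 6) = -0.199759
L_2(3.7) = (3.7 - (-3))/(3 - (-3)) × (3.7 - 0)/(3 - 0) × (3.7 - 6)/(3 - 6) = 1.055870
L_3(3.7) = (3.7 - (-3))/(6 - (-3)) × (3.7 - 0)/(6 - 0) × (3.7 - 3)/(6 - 3) = 0.107117

P(3.7) = 1×L_0(3.7) + (-1)×L_1(3.7) + 8×L_2(3.7) + 8×L_3(3.7)
P(3.7) = 9.540432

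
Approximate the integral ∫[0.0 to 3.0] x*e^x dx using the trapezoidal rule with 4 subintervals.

f(x) = x*e^x
a = 0.0, b = 3.0, n = 4
h = (b - a)/n = 0.750000

Trapezoidal rule: (h/2)[f(x₀) + 2f(x₁) + 2f(x₂) + ... + f(xₙ)]

x_0 = 0.0000, f(x_0) = 0.000000, coefficient = 1
x_1 = 0.7500, f(x_1) = 1.587750, coefficient = 2
x_2 = 1.5000, f(x_2) = 6.722534, coefficient = 2
x_3 = 2.2500, f(x_3) = 21.347406, coefficient = 2
x_4 = 3.0000, f(x_4) = 60.256611, coefficient = 1

I ≈ (0.750000/2) × 119.571989 = 44.839496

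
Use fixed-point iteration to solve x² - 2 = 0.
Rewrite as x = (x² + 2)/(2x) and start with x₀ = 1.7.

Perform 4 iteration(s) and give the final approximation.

Equation: x² - 2 = 0
Fixed-point form: x = (x² + 2)/(2x)
x₀ = 1.7

x_1 = g(1.700000) = 1.438235
x_2 = g(1.438235) = 1.414414
x_3 = g(1.414414) = 1.414214
x_4 = g(1.414214) = 1.414214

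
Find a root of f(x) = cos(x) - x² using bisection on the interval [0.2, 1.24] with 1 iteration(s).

f(x) = cos(x) - x²
Initial interval: [0.2, 1.24]

Iteration 1:
  c_1 = (0.200000 + 1.240000)/2 = 0.720000
  f(c_1) = f(0.720000) = 0.233406
  f(a) × f(c) ≥ 0, new interval: [0.720000, 1.240000]

After 1 iteration(s), the approximation is c_1 = 0.720000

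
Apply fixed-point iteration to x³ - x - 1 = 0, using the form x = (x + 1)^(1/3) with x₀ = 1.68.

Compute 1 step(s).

Equation: x³ - x - 1 = 0
Fixed-point form: x = (x + 1)^(1/3)
x₀ = 1.68

x_1 = g(1.680000) = 1.389030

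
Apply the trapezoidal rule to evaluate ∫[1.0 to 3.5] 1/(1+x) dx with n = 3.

f(x) = 1/(1+x)
a = 1.0, b = 3.5, n = 3
h = (b - a)/n = 0.833333

Trapezoidal rule: (h/2)[f(x₀) + 2f(x₁) + 2f(x₂) + ... + f(xₙ)]

x_0 = 1.0000, f(x_0) = 0.500000, coefficient = 1
x_1 = 1.8333, f(x_1) = 0.352941, coefficient = 2
x_2 = 2.6667, f(x_2) = 0.272727, coefficient = 2
x_3 = 3.5000, f(x_3) = 0.222222, coefficient = 1

I ≈ (0.833333/2) × 1.973559 = 0.822316
Exact value: 0.810930
Error: 0.011386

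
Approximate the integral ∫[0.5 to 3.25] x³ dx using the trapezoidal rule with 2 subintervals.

f(x) = x³
a = 0.5, b = 3.25, n = 2
h = (b - a)/n = 1.375000

Trapezoidal rule: (h/2)[f(x₀) + 2f(x₁) + 2f(x₂) + ... + f(xₙ)]

x_0 = 0.5000, f(x_0) = 0.125000, coefficient = 1
x_1 = 1.8750, f(x_1) = 6.591797, coefficient = 2
x_2 = 3.2500, f(x_2) = 34.328125, coefficient = 1

I ≈ (1.375000/2) × 47.636719 = 32.750244
Exact value: 27.875977
Error: 4.874268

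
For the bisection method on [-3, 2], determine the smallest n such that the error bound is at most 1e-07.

We need (b-a)/2^n ≤ 1e-07
(2 - (-3))/2^n ≤ 1e-07
5/2^n ≤ 1e-07
2^n ≥ 50000000
n ≥ log₂(50000000) = 25.58
n ≥ 26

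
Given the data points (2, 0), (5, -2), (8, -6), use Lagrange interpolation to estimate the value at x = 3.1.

Lagrange interpolation formula:
P(x) = Σ yᵢ × Lᵢ(x)
where Lᵢ(x) = Π_{j≠i} (x - xⱼ)/(xᵢ - xⱼ)

L_0(3.1) = (3.1 - 5)/(2 - 5) × (3.1 - 8)/(2 - 8) = 0.517222
L_1(3.1) = (3.1 - 2)/(5 - 2) × (3.1 - 8)/(5 - 8) = 0.598889
L_2(3.1) = (3.1 - 2)/(8 - 2) × (3.1 - 5)/(8 - 5) = -0.116111

P(3.1) = 0×L_0(3.1) + (-2)×L_1(3.1) + (-6)×L_2(3.1)
P(3.1) = -0.501111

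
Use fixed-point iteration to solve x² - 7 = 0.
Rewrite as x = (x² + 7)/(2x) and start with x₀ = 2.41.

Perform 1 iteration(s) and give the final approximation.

Equation: x² - 7 = 0
Fixed-point form: x = (x² + 7)/(2x)
x₀ = 2.41

x_1 = g(2.410000) = 2.657282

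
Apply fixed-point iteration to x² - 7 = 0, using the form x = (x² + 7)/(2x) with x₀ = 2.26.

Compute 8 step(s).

Equation: x² - 7 = 0
Fixed-point form: x = (x² + 7)/(2x)
x₀ = 2.26

x_1 = g(2.260000) = 2.678673
x_2 = g(2.678673) = 2.645954
x_3 = g(2.645954) = 2.645751
x_4 = g(2.645751) = 2.645751
x_5 = g(2.645751) = 2.645751
x_6 = g(2.645751) = 2.645751
x_7 = g(2.645751) = 2.645751
x_8 = g(2.645751) = 2.645751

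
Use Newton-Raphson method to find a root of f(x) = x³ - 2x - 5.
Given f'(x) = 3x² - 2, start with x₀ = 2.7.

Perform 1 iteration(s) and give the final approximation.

f(x) = x³ - 2x - 5
f'(x) = 3x² - 2
x₀ = 2.7

Newton-Raphson formula: x_{n+1} = x_n - f(x_n)/f'(x_n)

Iteration 1:
  f(2.700000) = 9.283000
  f'(2.700000) = 19.870000
  x_1 = 2.700000 - 9.283000/19.870000 = 2.232813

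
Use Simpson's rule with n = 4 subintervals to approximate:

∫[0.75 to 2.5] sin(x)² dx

f(x) = sin(x)²
a = 0.75, b = 2.5, n = 4
h = (b - a)/n = 0.437500

Simpson's rule: (h/3)[f(x₀) + 4f(x₁) + 2f(x₂) + ... + f(xₙ)]

x_0 = 0.7500, f(x_0) = 0.464631, coefficient = 1
x_1 = 1.1875, f(x_1) = 0.860139, coefficient = 4
x_2 = 1.6250, f(x_2) = 0.997065, coefficient = 2
x_3 = 2.0625, f(x_3) = 0.777095, coefficient = 4
x_4 = 2.5000, f(x_4) = 0.358169, coefficient = 1

I ≈ (0.437500/3) × 9.365866 = 1.365855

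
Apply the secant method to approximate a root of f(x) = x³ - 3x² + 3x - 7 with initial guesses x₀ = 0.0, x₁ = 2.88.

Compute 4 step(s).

f(x) = x³ - 3x² + 3x - 7
x₀ = 0.0, x₁ = 2.88

Secant formula: x_{n+1} = x_n - f(x_n)(x_n - x_{n-1})/(f(x_n) - f(x_{n-1}))

Iteration 1:
  f(0.000000) = -7.000000
  f(2.880000) = 0.644672
  x_2 = 2.880000 - 0.644672×(2.880000 - 0.000000)/(0.644672 - (-7.000000))
       = 2.637131
Iteration 2:
  f(2.880000) = 0.644672
  f(2.637131) = -1.612167
  x_3 = 2.637131 - (-1.612167)×(2.637131 - 2.880000)/(-1.612167 - 0.644672)
       = 2.810624
Iteration 3:
  f(2.637131) = -1.612167
  f(2.810624) = -0.064126
  x_4 = 2.810624 - (-0.064126)×(2.810624 - 2.637131)/(-0.064126 - (-1.612167))
       = 2.817811
Iteration 4:
  f(2.810624) = -0.064126
  f(2.817811) = 0.006837
  x_5 = 2.817811 - 0.006837×(2.817811 - 2.810624)/(0.006837 - (-0.064126))
       = 2.817118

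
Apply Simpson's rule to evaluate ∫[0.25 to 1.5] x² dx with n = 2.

f(x) = x²
a = 0.25, b = 1.5, n = 2
h = (b - a)/n = 0.625000

Simpson's rule: (h/3)[f(x₀) + 4f(x₁) + 2f(x₂) + ... + f(xₙ)]

x_0 = 0.2500, f(x_0) = 0.062500, coefficient = 1
x_1 = 0.8750, f(x_1) = 0.765625, coefficient = 4
x_2 = 1.5000, f(x_2) = 2.250000, coefficient = 1

I ≈ (0.625000/3) × 5.375000 = 1.119792
Exact value: 1.119792
Error: 0.000000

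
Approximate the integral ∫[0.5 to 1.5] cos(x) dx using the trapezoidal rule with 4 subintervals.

f(x) = cos(x)
a = 0.5, b = 1.5, n = 4
h = (b - a)/n = 0.250000

Trapezoidal rule: (h/2)[f(x₀) + 2f(x₁) + 2f(x₂) + ... + f(xₙ)]

x_0 = 0.5000, f(x_0) = 0.877583, coefficient = 1
x_1 = 0.7500, f(x_1) = 0.731689, coefficient = 2
x_2 = 1.0000, f(x_2) = 0.540302, coefficient = 2
x_3 = 1.2500, f(x_3) = 0.315322, coefficient = 2
x_4 = 1.5000, f(x_4) = 0.070737, coefficient = 1

I ≈ (0.250000/2) × 4.122947 = 0.515368
Exact value: 0.518069
Error: 0.002701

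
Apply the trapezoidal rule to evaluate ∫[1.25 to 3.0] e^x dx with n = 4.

f(x) = e^x
a = 1.25, b = 3.0, n = 4
h = (b - a)/n = 0.437500

Trapezoidal rule: (h/2)[f(x₀) + 2f(x₁) + 2f(x₂) + ... + f(xₙ)]

x_0 = 1.2500, f(x_0) = 3.490343, coefficient = 1
x_1 = 1.6875, f(x_1) = 5.405949, coefficient = 2
x_2 = 2.1250, f(x_2) = 8.372897, coefficient = 2
x_3 = 2.5625, f(x_3) = 12.968197, coefficient = 2
x_4 = 3.0000, f(x_4) = 20.085537, coefficient = 1

I ≈ (0.437500/2) × 77.069967 = 16.859055
Exact value: 16.595194
Error: 0.263861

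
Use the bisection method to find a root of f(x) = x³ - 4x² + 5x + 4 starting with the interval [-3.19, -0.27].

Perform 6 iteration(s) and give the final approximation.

f(x) = x³ - 4x² + 5x + 4
Initial interval: [-3.19, -0.27]

Iteration 1:
  c_1 = (-3.190000 + (-0.270000))/2 = -1.730000
  f(c_1) = f(-1.730000) = -21.799317
  f(a) × f(c) ≥ 0, new interval: [-1.730000, -0.270000]
Iteration 2:
  c_2 = (-1.730000 + (-0.270000))/2 = -1.000000
  f(c_2) = f(-1.000000) = -6.000000
  f(a) × f(c) ≥ 0, new interval: [-1.000000, -0.270000]
Iteration 3:
  c_3 = (-1.000000 + (-0.270000))/2 = -0.635000
  f(c_3) = f(-0.635000) = -1.043948
  f(a) × f(c) ≥ 0, new interval: [-0.635000, -0.270000]
Iteration 4:
  c_4 = (-0.635000 + (-0.270000))/2 = -0.452500
  f(c_4) = f(-0.452500) = 0.825823
  f(a) × f(c) < 0, new interval: [-0.635000, -0.452500]
Iteration 5:
  c_5 = (-0.635000 + (-0.452500))/2 = -0.543750
  f(c_5) = f(-0.543750) = -0.062174
  f(a) × f(c) ≥ 0, new interval: [-0.543750, -0.452500]
Iteration 6:
  c_6 = (-0.543750 + (-0.452500))/2 = -0.498125
  f(c_6) = f(-0.498125) = 0.393262
  f(a) × f(c) < 0, new interval: [-0.543750, -0.498125]

After 6 iteration(s), the approximation is c_6 = -0.498125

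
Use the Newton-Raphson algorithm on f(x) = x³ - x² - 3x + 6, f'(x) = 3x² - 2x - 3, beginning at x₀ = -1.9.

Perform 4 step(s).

f(x) = x³ - x² - 3x + 6
f'(x) = 3x² - 2x - 3
x₀ = -1.9

Newton-Raphson formula: x_{n+1} = x_n - f(x_n)/f'(x_n)

Iteration 1:
  f(-1.900000) = 1.231000
  f'(-1.900000) = 11.630000
  x_1 = -1.900000 - 1.231000/11.630000 = -2.005847
Iteration 2:
  f(-2.005847) = -0.076250
  f'(-2.005847) = 13.081960
  x_2 = -2.005847 - (-0.076250)/13.081960 = -2.000018
Iteration 3:
  f(-2.000018) = -0.000238
  f'(-2.000018) = 13.000257
  x_3 = -2.000018 - (-0.000238)/13.000257 = -2.000000
Iteration 4:
  f(-2.000000) = 0.000000
  f'(-2.000000) = 13.000000
  x_4 = -2.000000 - 0.000000/13.000000 = -2.000000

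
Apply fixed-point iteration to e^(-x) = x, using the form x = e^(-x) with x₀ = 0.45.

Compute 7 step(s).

Equation: e^(-x) = x
Fixed-point form: x = e^(-x)
x₀ = 0.45

x_1 = g(0.450000) = 0.637628
x_2 = g(0.637628) = 0.528545
x_3 = g(0.528545) = 0.589462
x_4 = g(0.589462) = 0.554625
x_5 = g(0.554625) = 0.574287
x_6 = g(0.574287) = 0.563106
x_7 = g(0.563106) = 0.569438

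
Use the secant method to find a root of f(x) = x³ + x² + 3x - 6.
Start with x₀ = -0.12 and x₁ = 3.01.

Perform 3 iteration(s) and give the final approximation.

f(x) = x³ + x² + 3x - 6
x₀ = -0.12, x₁ = 3.01

Secant formula: x_{n+1} = x_n - f(x_n)(x_n - x_{n-1})/(f(x_n) - f(x_{n-1}))

Iteration 1:
  f(-0.120000) = -6.347328
  f(3.010000) = 39.361001
  x_2 = 3.010000 - 39.361001×(3.010000 - (-0.120000))/(39.361001 - (-6.347328))
       = 0.314650
Iteration 2:
  f(3.010000) = 39.361001
  f(0.314650) = -4.925893
  x_3 = 0.314650 - (-4.925893)×(0.314650 - 3.010000)/(-4.925893 - 39.361001)
       = 0.614446
Iteration 3:
  f(0.314650) = -4.925893
  f(0.614446) = -3.547140
  x_4 = 0.614446 - (-3.547140)×(0.614446 - 0.314650)/(-3.547140 - (-4.925893))
       = 1.385734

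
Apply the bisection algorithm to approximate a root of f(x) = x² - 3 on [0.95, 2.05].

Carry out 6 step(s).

f(x) = x² - 3
Initial interval: [0.95, 2.05]

Iteration 1:
  c_1 = (0.950000 + 2.050000)/2 = 1.500000
  f(c_1) = f(1.500000) = -0.750000
  f(a) × f(c) ≥ 0, new interval: [1.500000, 2.050000]
Iteration 2:
  c_2 = (1.500000 + 2.050000)/2 = 1.775000
  f(c_2) = f(1.775000) = 0.150625
  f(a) × f(c) < 0, new interval: [1.500000, 1.775000]
Iteration 3:
  c_3 = (1.500000 + 1.775000)/2 = 1.637500
  f(c_3) = f(1.637500) = -0.318594
  f(a) × f(c) ≥ 0, new interval: [1.637500, 1.775000]
Iteration 4:
  c_4 = (1.637500 + 1.775000)/2 = 1.706250
  f(c_4) = f(1.706250) = -0.088711
  f(a) × f(c) ≥ 0, new interval: [1.706250, 1.775000]
Iteration 5:
  c_5 = (1.706250 + 1.775000)/2 = 1.740625
  f(c_5) = f(1.740625) = 0.029775
  f(a) × f(c) < 0, new interval: [1.706250, 1.740625]
Iteration 6:
  c_6 = (1.706250 + 1.740625)/2 = 1.723437
  f(c_6) = f(1.723437) = -0.029763
  f(a) × f(c) ≥ 0, new interval: [1.723437, 1.740625]

After 6 iteration(s), the approximation is c_6 = 1.723437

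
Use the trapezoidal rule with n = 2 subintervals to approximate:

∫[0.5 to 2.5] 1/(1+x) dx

f(x) = 1/(1+x)
a = 0.5, b = 2.5, n = 2
h = (b - a)/n = 1.000000

Trapezoidal rule: (h/2)[f(x₀) + 2f(x₁) + 2f(x₂) + ... + f(xₙ)]

x_0 = 0.5000, f(x_0) = 0.666667, coefficient = 1
x_1 = 1.5000, f(x_1) = 0.400000, coefficient = 2
x_2 = 2.5000, f(x_2) = 0.285714, coefficient = 1

I ≈ (1.000000/2) × 1.752381 = 0.876190
Exact value: 0.847298
Error: 0.028893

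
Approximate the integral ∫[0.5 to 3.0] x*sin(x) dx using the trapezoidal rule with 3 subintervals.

f(x) = x*sin(x)
a = 0.5, b = 3.0, n = 3
h = (b - a)/n = 0.833333

Trapezoidal rule: (h/2)[f(x₀) + 2f(x₁) + 2f(x₂) + ... + f(xₙ)]

x_0 = 0.5000, f(x_0) = 0.239713, coefficient = 1
x_1 = 1.3333, f(x_1) = 1.295917, coefficient = 2
x_2 = 2.1667, f(x_2) = 1.793264, coefficient = 2
x_3 = 3.0000, f(x_3) = 0.423360, coefficient = 1

I ≈ (0.833333/2) × 6.841435 = 2.850598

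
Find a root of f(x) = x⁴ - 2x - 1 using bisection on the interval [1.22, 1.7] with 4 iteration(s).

f(x) = x⁴ - 2x - 1
Initial interval: [1.22, 1.7]

Iteration 1:
  c_1 = (1.220000 + 1.700000)/2 = 1.460000
  f(c_1) = f(1.460000) = 0.623719
  f(a) × f(c) < 0, new interval: [1.220000, 1.460000]
Iteration 2:
  c_2 = (1.220000 + 1.460000)/2 = 1.340000
  f(c_2) = f(1.340000) = -0.455821
  f(a) × f(c) ≥ 0, new interval: [1.340000, 1.460000]
Iteration 3:
  c_3 = (1.340000 + 1.460000)/2 = 1.400000
  f(c_3) = f(1.400000) = 0.041600
  f(a) × f(c) < 0, new interval: [1.340000, 1.400000]
Iteration 4:
  c_4 = (1.340000 + 1.400000)/2 = 1.370000
  f(c_4) = f(1.370000) = -0.217246
  f(a) × f(c) ≥ 0, new interval: [1.370000, 1.400000]

After 4 iteration(s), the approximation is c_4 = 1.370000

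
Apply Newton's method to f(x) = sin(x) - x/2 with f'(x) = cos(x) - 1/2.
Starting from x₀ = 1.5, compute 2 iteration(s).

f(x) = sin(x) - x/2
f'(x) = cos(x) - 1/2
x₀ = 1.5

Newton-Raphson formula: x_{n+1} = x_n - f(x_n)/f'(x_n)

Iteration 1:
  f(1.500000) = 0.247495
  f'(1.500000) = -0.429263
  x_1 = 1.500000 - 0.247495/(-0.429263) = 2.076558
Iteration 2:
  f(2.076558) = -0.163473
  f'(2.076558) = -0.984474
  x_2 = 2.076558 - (-0.163473)/(-0.984474) = 1.910507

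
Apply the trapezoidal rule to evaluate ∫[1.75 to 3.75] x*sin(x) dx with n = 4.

f(x) = x*sin(x)
a = 1.75, b = 3.75, n = 4
h = (b - a)/n = 0.500000

Trapezoidal rule: (h/2)[f(x₀) + 2f(x₁) + 2f(x₂) + ... + f(xₙ)]

x_0 = 1.7500, f(x_0) = 1.721975, coefficient = 1
x_1 = 2.2500, f(x_1) = 1.750665, coefficient = 2
x_2 = 2.7500, f(x_2) = 1.049568, coefficient = 2
x_3 = 3.2500, f(x_3) = -0.351634, coefficient = 2
x_4 = 3.7500, f(x_4) = -2.143355, coefficient = 1

I ≈ (0.500000/2) × 4.475817 = 1.118954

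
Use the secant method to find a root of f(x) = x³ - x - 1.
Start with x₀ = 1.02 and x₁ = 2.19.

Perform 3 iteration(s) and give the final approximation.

f(x) = x³ - x - 1
x₀ = 1.02, x₁ = 2.19

Secant formula: x_{n+1} = x_n - f(x_n)(x_n - x_{n-1})/(f(x_n) - f(x_{n-1}))

Iteration 1:
  f(1.020000) = -0.958792
  f(2.190000) = 7.313459
  x_2 = 2.190000 - 7.313459×(2.190000 - 1.020000)/(7.313459 - (-0.958792))
       = 1.155608
Iteration 2:
  f(2.190000) = 7.313459
  f(1.155608) = -0.612373
  x_3 = 1.155608 - (-0.612373)×(1.155608 - 2.190000)/(-0.612373 - 7.313459)
       = 1.235529
Iteration 3:
  f(1.155608) = -0.612373
  f(1.235529) = -0.349456
  x_4 = 1.235529 - (-0.349456)×(1.235529 - 1.155608)/(-0.349456 - (-0.612373))
       = 1.341754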